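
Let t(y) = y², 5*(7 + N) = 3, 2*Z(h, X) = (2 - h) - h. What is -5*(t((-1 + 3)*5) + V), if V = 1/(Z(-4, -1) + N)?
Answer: -3475/7 ≈ -496.43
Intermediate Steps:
Z(h, X) = 1 - h (Z(h, X) = ((2 - h) - h)/2 = (2 - 2*h)/2 = 1 - h)
N = -32/5 (N = -7 + (⅕)*3 = -7 + ⅗ = -32/5 ≈ -6.4000)
V = -5/7 (V = 1/((1 - 1*(-4)) - 32/5) = 1/((1 + 4) - 32/5) = 1/(5 - 32/5) = 1/(-7/5) = -5/7 ≈ -0.71429)
-5*(t((-1 + 3)*5) + V) = -5*(((-1 + 3)*5)² - 5/7) = -5*((2*5)² - 5/7) = -5*(10² - 5/7) = -5*(100 - 5/7) = -5*695/7 = -3475/7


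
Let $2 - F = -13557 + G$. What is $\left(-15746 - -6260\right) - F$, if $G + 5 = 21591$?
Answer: $-1459$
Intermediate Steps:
$G = 21586$ ($G = -5 + 21591 = 21586$)
$F = -8027$ ($F = 2 - \left(-13557 + 21586\right) = 2 - 8029 = -8027$)
$\left(-15746 - -6260\right) - F = \left(-15746 - -6260\right) - -8027 = \left(-15746 + 6260\right) + 8027 = -9486 + 8027 = -1459$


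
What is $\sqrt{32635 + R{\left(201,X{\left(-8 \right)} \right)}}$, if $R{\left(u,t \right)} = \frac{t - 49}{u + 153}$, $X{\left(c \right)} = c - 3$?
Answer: $\frac{7 \sqrt{2318405}}{59} \approx 180.65$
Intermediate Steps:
$X{\left(c \right)} = -3 + c$
$R{\left(u,t \right)} = \frac{-49 + t}{153 + u}$
$\sqrt{32635 + R{\left(201,X{\left(-8 \right)} \right)}} = \sqrt{32635 + \frac{-49 - 11}{153 + 201}} = \sqrt{32635 + \frac{-49 - 11}{354}} = \sqrt{32635 + \frac{1}{354} \left(-60\right)} = \sqrt{32635 - \frac{10}{59}} = \sqrt{\frac{1925455}{59}} = \frac{7 \sqrt{2318405}}{59}$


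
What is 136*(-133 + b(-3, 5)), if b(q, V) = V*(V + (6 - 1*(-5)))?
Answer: -7208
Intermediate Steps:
b(q, V) = V*(11 + V) (b(q, V) = V*(V + (6 + 5)) = V*(V + 11) = V*(11 + V))
136*(-133 + b(-3, 5)) = 136*(-133 + 5*(11 + 5)) = 136*(-133 + 5*16) = 136*(-133 + 80) = 136*(-53) = -7208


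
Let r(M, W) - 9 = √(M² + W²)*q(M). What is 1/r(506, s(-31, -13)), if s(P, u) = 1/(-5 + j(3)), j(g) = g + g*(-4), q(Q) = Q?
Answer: -441/3212167291544 + 1771*√50183057/3212167291544 ≈ 3.9056e-6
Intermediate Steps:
j(g) = -3*g (j(g) = g - 4*g = -3*g)
s(P, u) = -1/14 (s(P, u) = 1/(-5 - 3*3) = 1/(-5 - 9) = 1/(-14) = -1/14)
r(M, W) = 9 + M*√(M² + W²) (r(M, W) = 9 + √(M² + W²)*M = 9 + M*√(M² + W²))
1/r(506, s(-31, -13)) = 1/(9 + 506*√(506² + (-1/14)²)) = 1/(9 + 506*√(256036 + 1/196)) = 1/(9 + 506*√(50183057/196)) = 1/(9 + 506*(√50183057/14)) = 1/(9 + 253*√50183057/7)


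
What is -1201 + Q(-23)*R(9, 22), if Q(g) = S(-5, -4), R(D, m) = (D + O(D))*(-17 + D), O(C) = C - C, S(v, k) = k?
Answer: -913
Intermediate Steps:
O(C) = 0
R(D, m) = D*(-17 + D) (R(D, m) = (D + 0)*(-17 + D) = D*(-17 + D))
Q(g) = -4
-1201 + Q(-23)*R(9, 22) = -1201 - 36*(-17 + 9) = -1201 - 36*(-8) = -1201 - 4*(-72) = -1201 + 288 = -913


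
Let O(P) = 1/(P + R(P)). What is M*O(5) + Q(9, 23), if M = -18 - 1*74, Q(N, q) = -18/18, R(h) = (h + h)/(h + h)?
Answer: -49/3 ≈ -16.333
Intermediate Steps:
R(h) = 1 (R(h) = (2*h)/((2*h)) = (2*h)*(1/(2*h)) = 1)
Q(N, q) = -1 (Q(N, q) = -18*1/18 = -1)
O(P) = 1/(1 + P) (O(P) = 1/(P + 1) = 1/(1 + P))
M = -92 (M = -18 - 74 = -92)
M*O(5) + Q(9, 23) = -92/(1 + 5) - 1 = -92/6 - 1 = -92*⅙ - 1 = -46/3 - 1 = -49/3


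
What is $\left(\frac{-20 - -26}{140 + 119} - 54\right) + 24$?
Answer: $- \frac{7764}{259} \approx -29.977$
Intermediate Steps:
$\left(\frac{-20 - -26}{140 + 119} - 54\right) + 24 = \left(\frac{-20 + 26}{259} - 54\right) + 24 = \left(6 \cdot \frac{1}{259} - 54\right) + 24 = \left(\frac{6}{259} - 54\right) + 24 = - \frac{13980}{259} + 24 = - \frac{7764}{259}$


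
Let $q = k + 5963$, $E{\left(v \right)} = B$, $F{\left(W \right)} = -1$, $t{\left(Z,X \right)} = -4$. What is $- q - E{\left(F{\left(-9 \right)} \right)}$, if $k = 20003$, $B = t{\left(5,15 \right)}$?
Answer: $-25962$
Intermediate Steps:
$B = -4$
$E{\left(v \right)} = -4$
$q = 25966$ ($q = 20003 + 5963 = 25966$)
$- q - E{\left(F{\left(-9 \right)} \right)} = \left(-1\right) 25966 - -4 = -25966 + 4 = -25962$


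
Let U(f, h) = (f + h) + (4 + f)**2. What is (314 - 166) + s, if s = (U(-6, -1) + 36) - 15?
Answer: 166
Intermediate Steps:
U(f, h) = f + h + (4 + f)**2
s = 18 (s = ((-6 - 1 + (4 - 6)**2) + 36) - 15 = ((-6 - 1 + (-2)**2) + 36) - 15 = ((-6 - 1 + 4) + 36) - 15 = (-3 + 36) - 15 = 33 - 15 = 18)
(314 - 166) + s = (314 - 166) + 18 = 148 + 18 = 166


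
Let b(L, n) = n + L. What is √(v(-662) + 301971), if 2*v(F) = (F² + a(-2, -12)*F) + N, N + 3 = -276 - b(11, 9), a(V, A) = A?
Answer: √2099662/2 ≈ 724.51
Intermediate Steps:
b(L, n) = L + n
N = -299 (N = -3 + (-276 - (11 + 9)) = -3 + (-276 - 1*20) = -3 + (-276 - 20) = -3 - 296 = -299)
v(F) = -299/2 + F²/2 - 6*F (v(F) = ((F² - 12*F) - 299)/2 = (-299 + F² - 12*F)/2 = -299/2 + F²/2 - 6*F)
√(v(-662) + 301971) = √((-299/2 + (½)*(-662)² - 6*(-662)) + 301971) = √((-299/2 + (½)*438244 + 3972) + 301971) = √((-299/2 + 219122 + 3972) + 301971) = √(445889/2 + 301971) = √(1049831/2) = √2099662/2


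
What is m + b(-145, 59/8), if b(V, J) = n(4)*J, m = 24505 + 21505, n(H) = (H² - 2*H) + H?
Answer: 92197/2 ≈ 46099.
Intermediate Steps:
n(H) = H² - H
m = 46010
b(V, J) = 12*J (b(V, J) = (4*(-1 + 4))*J = (4*3)*J = 12*J)
m + b(-145, 59/8) = 46010 + 12*(59/8) = 46010 + 177/2 = 92197/2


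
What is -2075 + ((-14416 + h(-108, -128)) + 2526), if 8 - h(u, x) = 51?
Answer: -14008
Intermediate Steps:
h(u, x) = -43 (h(u, x) = 8 - 1*51 = 8 - 51 = -43)
-2075 + ((-14416 + h(-108, -128)) + 2526) = -2075 + ((-14416 - 43) + 2526) = -2075 + (-14459 + 2526) = -2075 - 11933 = -14008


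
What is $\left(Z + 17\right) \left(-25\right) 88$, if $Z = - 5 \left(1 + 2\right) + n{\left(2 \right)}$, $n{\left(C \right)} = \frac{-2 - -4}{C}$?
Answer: $-6600$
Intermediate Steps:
$n{\left(C \right)} = \frac{2}{C}$ ($n{\left(C \right)} = \frac{-2 + 4}{C} = \frac{2}{C}$)
$Z = -14$ ($Z = - 5 \left(1 + 2\right) + \frac{2}{2} = \left(-5\right) 3 + 2 \cdot \frac{1}{2} = -15 + 1 = -14$)
$\left(Z + 17\right) \left(-25\right) 88 = \left(-14 + 17\right) \left(-25\right) 88 = 3 \left(-25\right) 88 = \left(-75\right) 88 = -6600$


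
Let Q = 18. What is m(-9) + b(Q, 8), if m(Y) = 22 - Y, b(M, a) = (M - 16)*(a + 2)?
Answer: 51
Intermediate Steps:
b(M, a) = (-16 + M)*(2 + a)
m(-9) + b(Q, 8) = (22 - 1*(-9)) + (-32 - 16*8 + 2*18 + 18*8) = (22 + 9) + (-32 - 128 + 36 + 144) = 31 + 20 = 51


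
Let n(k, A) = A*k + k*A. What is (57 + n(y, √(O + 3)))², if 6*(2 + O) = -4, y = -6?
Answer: 3297 - 456*√3 ≈ 2507.2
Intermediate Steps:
O = -8/3 (O = -2 + (⅙)*(-4) = -2 - ⅔ = -8/3 ≈ -2.6667)
n(k, A) = 2*A*k (n(k, A) = A*k + A*k = 2*A*k)
(57 + n(y, √(O + 3)))² = (57 + 2*√(-8/3 + 3)*(-6))² = (57 + 2*√(⅓)*(-6))² = (57 + 2*(√3/3)*(-6))² = (57 - 4*√3)²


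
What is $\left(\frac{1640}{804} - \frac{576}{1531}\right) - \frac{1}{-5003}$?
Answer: $\frac{2561513533}{1539578193} \approx 1.6638$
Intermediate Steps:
$\left(\frac{1640}{804} - \frac{576}{1531}\right) - \frac{1}{-5003} = \left(1640 \cdot \frac{1}{804} - \frac{576}{1531}\right) - - \frac{1}{5003} = \left(\frac{410}{201} - \frac{576}{1531}\right) + \frac{1}{5003} = \frac{511934}{307731} + \frac{1}{5003} = \frac{2561513533}{1539578193}$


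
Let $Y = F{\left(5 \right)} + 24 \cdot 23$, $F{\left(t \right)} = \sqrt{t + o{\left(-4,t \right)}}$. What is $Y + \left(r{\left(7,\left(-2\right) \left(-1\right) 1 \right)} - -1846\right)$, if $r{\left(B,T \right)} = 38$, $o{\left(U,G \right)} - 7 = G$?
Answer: $2436 + \sqrt{17} \approx 2440.1$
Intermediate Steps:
$o{\left(U,G \right)} = 7 + G$
$F{\left(t \right)} = \sqrt{7 + 2 t}$ ($F{\left(t \right)} = \sqrt{t + \left(7 + t\right)} = \sqrt{7 + 2 t}$)
$Y = 552 + \sqrt{17}$ ($Y = \sqrt{7 + 2 \cdot 5} + 24 \cdot 23 = \sqrt{7 + 10} + 552 = \sqrt{17} + 552 = 552 + \sqrt{17} \approx 556.12$)
$Y + \left(r{\left(7,\left(-2\right) \left(-1\right) 1 \right)} - -1846\right) = \left(552 + \sqrt{17}\right) + \left(38 - -1846\right) = \left(552 + \sqrt{17}\right) + \left(38 + 1846\right) = \left(552 + \sqrt{17}\right) + 1884 = 2436 + \sqrt{17}$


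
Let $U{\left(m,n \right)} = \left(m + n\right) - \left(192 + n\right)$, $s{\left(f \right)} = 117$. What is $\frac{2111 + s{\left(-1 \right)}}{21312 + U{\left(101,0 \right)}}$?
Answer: $\frac{2228}{21221} \approx 0.10499$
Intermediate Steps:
$U{\left(m,n \right)} = -192 + m$
$\frac{2111 + s{\left(-1 \right)}}{21312 + U{\left(101,0 \right)}} = \frac{2111 + 117}{21312 + \left(-192 + 101\right)} = \frac{2228}{21312 - 91} = \frac{2228}{21221}$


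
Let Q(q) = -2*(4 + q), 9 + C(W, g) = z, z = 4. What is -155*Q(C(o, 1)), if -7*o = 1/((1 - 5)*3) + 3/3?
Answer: -310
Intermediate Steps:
o = -11/84 (o = -(1/((1 - 5)*3) + 3/3)/7 = -((⅓)/(-4) + 3*(⅓))/7 = -(-¼*⅓ + 1)/7 = -(-1/12 + 1)/7 = -⅐*11/12 = -11/84 ≈ -0.13095)
C(W, g) = -5 (C(W, g) = -9 + 4 = -5)
Q(q) = -8 - 2*q
-155*Q(C(o, 1)) = -155*(-8 - 2*(-5)) = -155*(-8 + 10) = -155*2 = -310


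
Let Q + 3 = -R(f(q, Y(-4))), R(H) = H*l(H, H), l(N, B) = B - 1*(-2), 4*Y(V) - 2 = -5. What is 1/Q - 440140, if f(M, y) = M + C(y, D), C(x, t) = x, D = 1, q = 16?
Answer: -1873675996/4257 ≈ -4.4014e+5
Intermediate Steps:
Y(V) = -¾ (Y(V) = ½ + (¼)*(-5) = ½ - 5/4 = -¾)
f(M, y) = M + y
l(N, B) = 2 + B (l(N, B) = B + 2 = 2 + B)
R(H) = H*(2 + H)
Q = -4257/16 (Q = -3 - (16 - ¾)*(2 + (16 - ¾)) = -3 - 61*(2 + 61/4)/4 = -3 - 61*69/(4*4) = -3 - 1*4209/16 = -3 - 4209/16 = -4257/16 ≈ -266.06)
1/Q - 440140 = 1/(-4257/16) - 440140 = -16/4257 - 440140 = -1873675996/4257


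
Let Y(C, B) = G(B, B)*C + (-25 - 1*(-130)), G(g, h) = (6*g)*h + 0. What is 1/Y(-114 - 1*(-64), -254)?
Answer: -1/19354695 ≈ -5.1667e-8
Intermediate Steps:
G(g, h) = 6*g*h (G(g, h) = 6*g*h + 0 = 6*g*h)
Y(C, B) = 105 + 6*C*B**2 (Y(C, B) = (6*B*B)*C + (-25 - 1*(-130)) = (6*B**2)*C + (-25 + 130) = 6*C*B**2 + 105 = 105 + 6*C*B**2)
1/Y(-114 - 1*(-64), -254) = 1/(105 + 6*(-114 - 1*(-64))*(-254)**2) = 1/(105 + 6*(-114 + 64)*64516) = 1/(105 + 6*(-50)*64516) = 1/(105 - 19354800) = 1/(-19354695) = -1/19354695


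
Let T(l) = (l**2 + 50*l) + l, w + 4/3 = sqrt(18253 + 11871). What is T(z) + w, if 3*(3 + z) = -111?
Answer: -1324/3 + 2*sqrt(7531) ≈ -267.77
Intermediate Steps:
z = -40 (z = -3 + (1/3)*(-111) = -3 - 37 = -40)
w = -4/3 + 2*sqrt(7531) (w = -4/3 + sqrt(18253 + 11871) = -4/3 + sqrt(30124) = -4/3 + 2*sqrt(7531) ≈ 172.23)
T(l) = l**2 + 51*l
T(z) + w = -40*(51 - 40) + (-4/3 + 2*sqrt(7531)) = -40*11 + (-4/3 + 2*sqrt(7531)) = -440 + (-4/3 + 2*sqrt(7531)) = -1324/3 + 2*sqrt(7531)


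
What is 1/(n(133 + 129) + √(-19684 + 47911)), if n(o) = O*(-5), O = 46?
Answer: -230/24673 - 97*√3/24673 ≈ -0.016131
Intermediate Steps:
n(o) = -230 (n(o) = 46*(-5) = -230)
1/(n(133 + 129) + √(-19684 + 47911)) = 1/(-230 + √(-19684 + 47911)) = 1/(-230 + √28227) = 1/(-230 + 97*√3)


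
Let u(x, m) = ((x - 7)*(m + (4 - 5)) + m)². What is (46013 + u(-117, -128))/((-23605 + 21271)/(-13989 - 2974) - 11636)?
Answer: -4271952369831/197379134 ≈ -21643.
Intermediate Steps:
u(x, m) = (m + (-1 + m)*(-7 + x))² (u(x, m) = ((-7 + x)*(m - 1) + m)² = ((-7 + x)*(-1 + m) + m)² = ((-1 + m)*(-7 + x) + m)² = (m + (-1 + m)*(-7 + x))²)
(46013 + u(-117, -128))/((-23605 + 21271)/(-13989 - 2974) - 11636) = (46013 + (7 - 1*(-117) - 6*(-128) - 128*(-117))²)/((-23605 + 21271)/(-13989 - 2974) - 11636) = (46013 + (7 + 117 + 768 + 14976)²)/(-2334/(-16963) - 11636) = (46013 + 15868²)/(-2334*(-1/16963) - 11636) = (46013 + 251793424)/(2334/16963 - 11636) = 251839437/(-197379134/16963) = 251839437*(-16963/197379134) = -4271952369831/197379134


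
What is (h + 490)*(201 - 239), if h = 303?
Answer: -30134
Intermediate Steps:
(h + 490)*(201 - 239) = (303 + 490)*(201 - 239) = 793*(-38) = -30134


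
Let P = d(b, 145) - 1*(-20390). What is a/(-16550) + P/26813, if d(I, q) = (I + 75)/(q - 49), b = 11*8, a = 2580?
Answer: 2575728581/4260049440 ≈ 0.60462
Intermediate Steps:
b = 88
d(I, q) = (75 + I)/(-49 + q)
P = 1957603/96 (P = (75 + 88)/(-49 + 145) - 1*(-20390) = 163/96 + 20390 = 1957603/96 ≈ 20392.)
a/(-16550) + P/26813 = 2580/(-16550) + (1957603/96)/26813 = 2580*(-1/16550) + (1957603/96)*(1/26813) = -258/1655 + 1957603/2574048 = 2575728581/4260049440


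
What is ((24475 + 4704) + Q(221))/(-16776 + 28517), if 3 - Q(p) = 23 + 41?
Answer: 29118/11741 ≈ 2.4800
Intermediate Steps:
Q(p) = -61 (Q(p) = 3 - (23 + 41) = 3 - 1*64 = 3 - 64 = -61)
((24475 + 4704) + Q(221))/(-16776 + 28517) = ((24475 + 4704) - 61)/(-16776 + 28517) = (29179 - 61)/11741 = 29118*(1/11741) = 29118/11741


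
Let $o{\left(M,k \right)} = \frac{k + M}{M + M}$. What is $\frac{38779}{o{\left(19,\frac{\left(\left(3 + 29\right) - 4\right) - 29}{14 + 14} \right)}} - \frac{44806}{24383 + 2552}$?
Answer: $\frac{1111337364374}{14302485} \approx 77702.0$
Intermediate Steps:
$o{\left(M,k \right)} = \frac{M + k}{2 M}$
$\frac{38779}{o{\left(19,\frac{\left(\left(3 + 29\right) - 4\right) - 29}{14 + 14} \right)}} - \frac{44806}{24383 + 2552} = \frac{38779}{\frac{1}{2} \cdot \frac{1}{19} \left(19 + \frac{\left(\left(3 + 29\right) - 4\right) - 29}{14 + 14}\right)} - \frac{44806}{24383 + 2552} = \frac{38779}{\frac{1}{2} \cdot \frac{1}{19} \left(19 + \frac{\left(32 - 4\right) - 29}{28}\right)} - \frac{44806}{26935} = \frac{38779}{\frac{1}{2} \cdot \frac{1}{19} \left(19 + \left(28 - 29\right) \frac{1}{28}\right)} - \frac{44806}{26935} = \frac{38779}{\frac{1}{2} \cdot \frac{1}{19} \left(19 - \frac{1}{28}\right)} - \frac{44806}{26935} = \frac{38779}{\frac{1}{2} \cdot \frac{1}{19} \cdot \frac{531}{28}} - \frac{44806}{26935} = \frac{38779}{\frac{531}{1064}} - \frac{44806}{26935} = 38779 \cdot \frac{1064}{531} - \frac{44806}{26935} = \frac{41260856}{531} - \frac{44806}{26935} = \frac{1111337364374}{14302485}$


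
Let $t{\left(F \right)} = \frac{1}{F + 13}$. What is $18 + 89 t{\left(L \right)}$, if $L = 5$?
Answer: $\frac{413}{18} \approx 22.944$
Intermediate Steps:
$t{\left(F \right)} = \frac{1}{13 + F}$
$18 + 89 t{\left(L \right)} = 18 + \frac{89}{13 + 5} = 18 + \frac{89}{18} = \frac{413}{18}$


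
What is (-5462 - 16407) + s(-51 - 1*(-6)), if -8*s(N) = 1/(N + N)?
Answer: -15745679/720 ≈ -21869.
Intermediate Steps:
s(N) = -1/(16*N) (s(N) = -1/(8*(N + N)) = -1/(2*N)/8 = -1/(16*N))
(-5462 - 16407) + s(-51 - 1*(-6)) = (-5462 - 16407) - 1/(16*(-51 - 1*(-6))) = -21869 - 1/(16*(-51 + 6)) = -21869 - 1/16/(-45) = -21869 - 1/16*(-1/45) = -21869 + 1/720 = -15745679/720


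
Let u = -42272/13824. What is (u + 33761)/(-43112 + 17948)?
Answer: -14583431/10870848 ≈ -1.3415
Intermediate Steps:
u = -1321/432 (u = -42272*1/13824 = -1321/432 ≈ -3.0579)
(u + 33761)/(-43112 + 17948) = (-1321/432 + 33761)/(-43112 + 17948) = (14583431/432)/(-25164) = (14583431/432)*(-1/25164) = -14583431/10870848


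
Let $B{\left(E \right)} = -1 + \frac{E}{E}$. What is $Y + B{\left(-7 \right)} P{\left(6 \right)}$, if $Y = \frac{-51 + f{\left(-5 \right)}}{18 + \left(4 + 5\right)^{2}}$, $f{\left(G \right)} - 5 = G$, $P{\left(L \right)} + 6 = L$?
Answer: $- \frac{17}{33} \approx -0.51515$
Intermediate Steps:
$P{\left(L \right)} = -6 + L$
$f{\left(G \right)} = 5 + G$
$B{\left(E \right)} = 0$ ($B{\left(E \right)} = -1 + 1 = 0$)
$Y = - \frac{17}{33}$ ($Y = \frac{-51 + \left(5 - 5\right)}{18 + \left(4 + 5\right)^{2}} = \frac{-51 + 0}{18 + 9^{2}} = - \frac{51}{18 + 81} = - \frac{51}{99} = \left(-51\right) \frac{1}{99} = - \frac{17}{33} \approx -0.51515$)
$Y + B{\left(-7 \right)} P{\left(6 \right)} = - \frac{17}{33} + 0 \left(-6 + 6\right) = - \frac{17}{33} + 0 \cdot 0 = - \frac{17}{33} + 0 = - \frac{17}{33}$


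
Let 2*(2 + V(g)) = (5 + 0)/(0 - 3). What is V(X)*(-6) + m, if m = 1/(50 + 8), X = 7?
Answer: 987/58 ≈ 17.017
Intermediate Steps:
V(g) = -17/6 (V(g) = -2 + ((5 + 0)/(0 - 3))/2 = -2 + (5/(-3))/2 = -2 + (5*(-1/3))/2 = -2 + (1/2)*(-5/3) = -2 - 5/6 = -17/6)
m = 1/58 ≈ 0.017241
V(X)*(-6) + m = -17/6*(-6) + 1/58 = 17 + 1/58 = 987/58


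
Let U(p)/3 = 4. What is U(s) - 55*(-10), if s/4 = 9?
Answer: 562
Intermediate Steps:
s = 36 (s = 4*9 = 36)
U(p) = 12 (U(p) = 3*4 = 12)
U(s) - 55*(-10) = 12 - 55*(-10) = 12 + 550 = 562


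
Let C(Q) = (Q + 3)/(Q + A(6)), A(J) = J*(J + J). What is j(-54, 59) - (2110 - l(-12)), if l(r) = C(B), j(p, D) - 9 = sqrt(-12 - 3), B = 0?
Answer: -50423/24 + I*sqrt(15) ≈ -2101.0 + 3.873*I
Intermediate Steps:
A(J) = 2*J**2 (A(J) = J*(2*J) = 2*J**2)
C(Q) = (3 + Q)/(72 + Q) (C(Q) = (Q + 3)/(Q + 2*6**2) = (3 + Q)/(Q + 2*36) = (3 + Q)/(Q + 72) = (3 + Q)/(72 + Q))
j(p, D) = 9 + I*sqrt(15) (j(p, D) = 9 + sqrt(-12 - 3) = 9 + sqrt(-15) = 9 + I*sqrt(15))
l(r) = 1/24 (l(r) = (3 + 0)/(72 + 0) = 3/72 = (1/72)*3 = 1/24)
j(-54, 59) - (2110 - l(-12)) = (9 + I*sqrt(15)) - (2110 - 1*1/24) = (9 + I*sqrt(15)) - (2110 - 1/24) = (9 + I*sqrt(15)) - 1*50639/24 = (9 + I*sqrt(15)) - 50639/24 = -50423/24 + I*sqrt(15)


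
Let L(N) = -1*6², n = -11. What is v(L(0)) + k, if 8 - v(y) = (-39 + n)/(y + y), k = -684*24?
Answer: -590713/36 ≈ -16409.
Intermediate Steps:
L(N) = -36 (L(N) = -1*36 = -36)
k = -16416
v(y) = 8 + 25/y (v(y) = 8 - (-39 - 11)/(y + y) = 8 - (-50)/(2*y) = 8 - (-50)*1/(2*y) = 8 - (-25)/y = 8 + 25/y)
v(L(0)) + k = (8 + 25/(-36)) - 16416 = (8 + 25*(-1/36)) - 16416 = (8 - 25/36) - 16416 = 263/36 - 16416 = -590713/36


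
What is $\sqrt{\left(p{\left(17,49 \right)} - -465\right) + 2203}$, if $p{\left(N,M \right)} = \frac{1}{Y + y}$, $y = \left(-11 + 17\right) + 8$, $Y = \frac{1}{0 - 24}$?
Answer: $\frac{2 \sqrt{74856085}}{335} \approx 51.653$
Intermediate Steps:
$Y = - \frac{1}{24}$ ($Y = \frac{1}{-24} = - \frac{1}{24} \approx -0.041667$)
$y = 14$ ($y = 6 + 8 = 14$)
$p{\left(N,M \right)} = \frac{24}{335}$ ($p{\left(N,M \right)} = \frac{1}{- \frac{1}{24} + 14} = \frac{1}{\frac{335}{24}} = \frac{24}{335}$)
$\sqrt{\left(p{\left(17,49 \right)} - -465\right) + 2203} = \sqrt{\left(\frac{24}{335} - -465\right) + 2203} = \sqrt{\left(\frac{24}{335} + 465\right) + 2203} = \sqrt{\frac{155799}{335} + 2203} = \sqrt{\frac{893804}{335}} = \frac{2 \sqrt{74856085}}{335}$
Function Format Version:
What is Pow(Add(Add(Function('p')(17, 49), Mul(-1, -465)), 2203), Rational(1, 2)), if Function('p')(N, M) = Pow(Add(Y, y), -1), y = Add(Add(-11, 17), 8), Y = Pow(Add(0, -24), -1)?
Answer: Mul(Rational(2, 335), Pow(74856085, Rational(1, 2))) ≈ 51.653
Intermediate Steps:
Y = Rational(-1, 24) (Y = Pow(-24, -1) = Rational(-1, 24) ≈ -0.041667)
y = 14 (y = Add(6, 8) = 14)
Function('p')(N, M) = Rational(24, 335) (Function('p')(N, M) = Pow(Add(Rational(-1, 24), 14), -1) = Pow(Rational(335, 24), -1) = Rational(24, 335))
Pow(Add(Add(Function('p')(17, 49), Mul(-1, -465)), 2203), Rational(1, 2)) = Pow(Add(Add(Rational(24, 335), Mul(-1, -465)), 2203), Rational(1, 2)) = Pow(Add(Add(Rational(24, 335), 465), 2203), Rational(1, 2)) = Pow(Add(Rational(155799, 335), 2203), Rational(1, 2)) = Pow(Rational(893804, 335), Rational(1, 2)) = Mul(Rational(2, 335), Pow(74856085, Rational(1, 2)))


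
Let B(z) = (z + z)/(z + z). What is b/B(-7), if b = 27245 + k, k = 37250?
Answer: 64495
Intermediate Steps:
B(z) = 1 (B(z) = (2*z)/((2*z)) = (2*z)*(1/(2*z)) = 1)
b = 64495 (b = 27245 + 37250 = 64495)
b/B(-7) = 64495/1 = 64495*1 = 64495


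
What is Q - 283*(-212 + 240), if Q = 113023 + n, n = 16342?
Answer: 121441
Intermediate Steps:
Q = 129365 (Q = 113023 + 16342 = 129365)
Q - 283*(-212 + 240) = 129365 - 283*(-212 + 240) = 129365 - 283*28 = 129365 - 1*7924 = 129365 - 7924 = 121441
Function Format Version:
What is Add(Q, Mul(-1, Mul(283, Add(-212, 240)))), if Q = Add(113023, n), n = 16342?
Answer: 121441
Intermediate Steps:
Q = 129365 (Q = Add(113023, 16342) = 129365)
Add(Q, Mul(-1, Mul(283, Add(-212, 240)))) = Add(129365, Mul(-1, Mul(283, Add(-212, 240)))) = Add(129365, Mul(-1, Mul(283, 28))) = Add(129365, Mul(-1, 7924)) = Add(129365, -7924) = 121441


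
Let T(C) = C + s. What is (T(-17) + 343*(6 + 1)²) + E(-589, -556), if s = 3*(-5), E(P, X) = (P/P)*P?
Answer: 16186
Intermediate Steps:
E(P, X) = P (E(P, X) = 1*P = P)
s = -15
T(C) = -15 + C (T(C) = C - 15 = -15 + C)
(T(-17) + 343*(6 + 1)²) + E(-589, -556) = ((-15 - 17) + 343*(6 + 1)²) - 589 = (-32 + 343*7²) - 589 = (-32 + 343*49) - 589 = (-32 + 16807) - 589 = 16775 - 589 = 16186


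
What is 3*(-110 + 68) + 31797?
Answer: 31671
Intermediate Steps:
3*(-110 + 68) + 31797 = 3*(-42) + 31797 = -126 + 31797 = 31671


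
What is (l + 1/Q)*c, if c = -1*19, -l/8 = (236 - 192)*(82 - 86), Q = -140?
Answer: -3745261/140 ≈ -26752.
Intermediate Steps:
l = 1408 (l = -8*(236 - 192)*(82 - 86) = -352*(-4) = -8*(-176) = 1408)
c = -19
(l + 1/Q)*c = (1408 + 1/(-140))*(-19) = (1408 - 1/140)*(-19) = (197119/140)*(-19) = -3745261/140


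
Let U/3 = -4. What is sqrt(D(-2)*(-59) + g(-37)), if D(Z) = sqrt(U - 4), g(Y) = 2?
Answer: sqrt(2 - 236*I) ≈ 10.909 - 10.817*I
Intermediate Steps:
U = -12 (U = 3*(-4) = -12)
D(Z) = 4*I (D(Z) = sqrt(-12 - 4) = sqrt(-16) = 4*I)
sqrt(D(-2)*(-59) + g(-37)) = sqrt((4*I)*(-59) + 2) = sqrt(-236*I + 2) = sqrt(2 - 236*I)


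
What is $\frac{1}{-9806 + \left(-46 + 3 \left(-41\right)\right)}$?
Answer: $- \frac{1}{9975} \approx -0.00010025$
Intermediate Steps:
$\frac{1}{-9806 + \left(-46 + 3 \left(-41\right)\right)} = \frac{1}{-9806 - 169} = \frac{1}{-9975} = - \frac{1}{9975}$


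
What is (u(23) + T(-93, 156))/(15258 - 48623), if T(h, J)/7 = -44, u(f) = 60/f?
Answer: 7024/767395 ≈ 0.0091530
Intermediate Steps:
T(h, J) = -308 (T(h, J) = 7*(-44) = -308)
(u(23) + T(-93, 156))/(15258 - 48623) = (60/23 - 308)/(15258 - 48623) = (60*(1/23) - 308)/(-33365) = (60/23 - 308)*(-1/33365) = -7024/23*(-1/33365) = 7024/767395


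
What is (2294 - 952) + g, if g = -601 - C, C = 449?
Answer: 292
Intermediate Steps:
g = -1050 (g = -601 - 1*449 = -601 - 449 = -1050)
(2294 - 952) + g = (2294 - 952) - 1050 = 1342 - 1050 = 292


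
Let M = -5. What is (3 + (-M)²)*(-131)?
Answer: -3668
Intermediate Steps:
(3 + (-M)²)*(-131) = (3 + (-1*(-5))²)*(-131) = (3 + 5²)*(-131) = (3 + 25)*(-131) = 28*(-131) = -3668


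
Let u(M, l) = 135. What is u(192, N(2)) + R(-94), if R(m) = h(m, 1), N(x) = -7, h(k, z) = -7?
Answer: 128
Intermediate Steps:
R(m) = -7
u(192, N(2)) + R(-94) = 135 - 7 = 128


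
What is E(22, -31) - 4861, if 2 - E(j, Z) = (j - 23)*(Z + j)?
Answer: -4868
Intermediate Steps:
E(j, Z) = 2 - (-23 + j)*(Z + j) (E(j, Z) = 2 - (j - 23)*(Z + j) = 2 - (-23 + j)*(Z + j))
E(22, -31) - 4861 = (2 - 1*22**2 + 23*(-31) + 23*22 - 1*(-31)*22) - 4861 = (2 - 1*484 - 713 + 506 + 682) - 4861 = (2 - 484 - 713 + 506 + 682) - 4861 = -7 - 4861 = -4868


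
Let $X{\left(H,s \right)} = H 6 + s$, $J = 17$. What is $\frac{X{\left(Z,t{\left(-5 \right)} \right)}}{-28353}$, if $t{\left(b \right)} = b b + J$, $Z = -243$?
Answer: $\frac{472}{9451} \approx 0.049942$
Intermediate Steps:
$t{\left(b \right)} = 17 + b^{2}$ ($t{\left(b \right)} = b b + 17 = b^{2} + 17 = 17 + b^{2}$)
$X{\left(H,s \right)} = s + 6 H$ ($X{\left(H,s \right)} = 6 H + s = s + 6 H$)
$\frac{X{\left(Z,t{\left(-5 \right)} \right)}}{-28353} = \frac{\left(17 + \left(-5\right)^{2}\right) + 6 \left(-243\right)}{-28353} = \left(\left(17 + 25\right) - 1458\right) \left(- \frac{1}{28353}\right) = \left(42 - 1458\right) \left(- \frac{1}{28353}\right) = \left(-1416\right) \left(- \frac{1}{28353}\right) = \frac{472}{9451}$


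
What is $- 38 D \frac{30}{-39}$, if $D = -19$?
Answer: $- \frac{7220}{13} \approx -555.38$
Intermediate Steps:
$- 38 D \frac{30}{-39} = \left(-38\right) \left(-19\right) \frac{30}{-39} = 722 \cdot 30 \left(- \frac{1}{39}\right) = 722 \left(- \frac{10}{13}\right) = - \frac{7220}{13}$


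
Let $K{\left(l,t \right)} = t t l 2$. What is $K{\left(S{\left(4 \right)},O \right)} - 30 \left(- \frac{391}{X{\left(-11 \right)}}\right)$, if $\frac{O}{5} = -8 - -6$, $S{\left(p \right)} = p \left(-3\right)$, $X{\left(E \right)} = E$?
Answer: $- \frac{38130}{11} \approx -3466.4$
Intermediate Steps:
$S{\left(p \right)} = - 3 p$
$O = -10$ ($O = 5 \left(-8 - -6\right) = 5 \left(-8 + 6\right) = 5 \left(-2\right) = -10$)
$K{\left(l,t \right)} = 2 l t^{2}$ ($K{\left(l,t \right)} = t l t 2 = l t^{2} \cdot 2 = 2 l t^{2}$)
$K{\left(S{\left(4 \right)},O \right)} - 30 \left(- \frac{391}{X{\left(-11 \right)}}\right) = 2 \left(\left(-3\right) 4\right) \left(-10\right)^{2} - 30 \left(- \frac{391}{-11}\right) = 2 \left(-12\right) 100 - 30 \left(\left(-391\right) \left(- \frac{1}{11}\right)\right) = -2400 - \frac{11730}{11} = - \frac{38130}{11}$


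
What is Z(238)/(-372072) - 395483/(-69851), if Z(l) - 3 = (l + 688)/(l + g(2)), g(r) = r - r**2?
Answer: 17363424723301/3066772950096 ≈ 5.6618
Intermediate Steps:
Z(l) = 3 + (688 + l)/(-2 + l) (Z(l) = 3 + (l + 688)/(l + 2*(1 - 1*2)) = 3 + (688 + l)/(l + 2*(1 - 2)) = 3 + (688 + l)/(l + 2*(-1)) = 3 + (688 + l)/(l - 2) = 3 + (688 + l)/(-2 + l))
Z(238)/(-372072) - 395483/(-69851) = (2*(341 + 2*238)/(-2 + 238))/(-372072) - 395483/(-69851) = (2*(341 + 476)/236)*(-1/372072) - 395483*(-1/69851) = (2*(1/236)*817)*(-1/372072) + 395483/69851 = (817/118)*(-1/372072) + 395483/69851 = -817/43904496 + 395483/69851 = 17363424723301/3066772950096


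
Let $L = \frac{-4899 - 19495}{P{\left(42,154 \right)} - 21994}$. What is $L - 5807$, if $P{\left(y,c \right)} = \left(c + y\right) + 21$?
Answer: $- \frac{126434645}{21777} \approx -5805.9$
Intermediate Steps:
$P{\left(y,c \right)} = 21 + c + y$
$L = \frac{24394}{21777}$ ($L = \frac{-4899 - 19495}{\left(21 + 154 + 42\right) - 21994} = - \frac{24394}{217 - 21994} = - \frac{24394}{-21777} = \left(-24394\right) \left(- \frac{1}{21777}\right) = \frac{24394}{21777} \approx 1.1202$)
$L - 5807 = \frac{24394}{21777} - 5807 = - \frac{126434645}{21777}$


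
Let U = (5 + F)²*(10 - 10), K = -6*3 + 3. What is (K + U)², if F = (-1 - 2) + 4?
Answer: 225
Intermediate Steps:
F = 1 (F = -3 + 4 = 1)
K = -15 (K = -18 + 3 = -15)
U = 0 (U = (5 + 1)²*(10 - 10) = 6²*0 = 36*0 = 0)
(K + U)² = (-15 + 0)² = (-15)² = 225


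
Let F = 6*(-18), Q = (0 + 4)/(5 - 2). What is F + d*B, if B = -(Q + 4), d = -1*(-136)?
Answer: -2500/3 ≈ -833.33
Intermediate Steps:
d = 136
Q = 4/3 ≈ 1.3333
B = -16/3 (B = -(4/3 + 4) = -1*16/3 = -16/3 ≈ -5.3333)
F = -108
F + d*B = -108 + 136*(-16/3) = -108 - 2176/3 = -2500/3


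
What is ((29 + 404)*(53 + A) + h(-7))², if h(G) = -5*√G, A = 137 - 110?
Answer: 1199929425 - 346400*I*√7 ≈ 1.1999e+9 - 9.1649e+5*I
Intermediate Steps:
A = 27
((29 + 404)*(53 + A) + h(-7))² = ((29 + 404)*(53 + 27) - 5*I*√7)² = (433*80 - 5*I*√7)² = (34640 - 5*I*√7)²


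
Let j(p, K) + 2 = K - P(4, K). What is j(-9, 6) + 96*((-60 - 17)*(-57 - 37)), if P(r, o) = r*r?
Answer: 694836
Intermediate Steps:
P(r, o) = r**2
j(p, K) = -18 + K (j(p, K) = -2 + (K - 1*4**2) = -2 + (K - 1*16) = -2 + (K - 16) = -2 + (-16 + K) = -18 + K)
j(-9, 6) + 96*((-60 - 17)*(-57 - 37)) = (-18 + 6) + 96*((-60 - 17)*(-57 - 37)) = -12 + 96*(-77*(-94)) = -12 + 96*7238 = -12 + 694848 = 694836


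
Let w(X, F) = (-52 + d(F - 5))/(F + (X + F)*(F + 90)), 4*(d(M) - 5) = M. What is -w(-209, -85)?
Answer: -139/3110 ≈ -0.044695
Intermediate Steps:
d(M) = 5 + M/4
w(X, F) = (-193/4 + F/4)/(F + (90 + F)*(F + X)) (w(X, F) = (-52 + (5 + (F - 5)/4))/(F + (X + F)*(F + 90)) = (-52 + (5 + (-5 + F)/4))/(F + (F + X)*(90 + F)) = (-52 + (5 + (-5/4 + F/4)))/(F + (90 + F)*(F + X)) = (-52 + (15/4 + F/4))/(F + (90 + F)*(F + X)) = (-193/4 + F/4)/(F + (90 + F)*(F + X)))
-w(-209, -85) = -(-193 - 85)/(4*((-85)**2 + 90*(-209) + 91*(-85) - 85*(-209))) = -(-278)/(4*(7225 - 18810 - 7735 + 17765)) = -(-278)/(4*(-1555)) = -(-1)*(-278)/(4*1555) = -1*139/3110 = -139/3110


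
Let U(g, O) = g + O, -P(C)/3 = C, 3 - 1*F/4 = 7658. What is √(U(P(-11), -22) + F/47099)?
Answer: √22959302431/47099 ≈ 3.2171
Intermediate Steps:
F = -30620 (F = 12 - 4*7658 = 12 - 30632 = -30620)
P(C) = -3*C
U(g, O) = O + g
√(U(P(-11), -22) + F/47099) = √((-22 - 3*(-11)) - 30620/47099) = √((-22 + 33) - 30620*1/47099) = √(11 - 30620/47099) = √(487469/47099) = √22959302431/47099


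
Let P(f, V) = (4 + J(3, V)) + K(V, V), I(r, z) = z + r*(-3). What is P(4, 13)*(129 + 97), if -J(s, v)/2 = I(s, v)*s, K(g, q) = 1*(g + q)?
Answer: 1356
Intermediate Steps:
I(r, z) = z - 3*r
K(g, q) = g + q
J(s, v) = -2*s*(v - 3*s) (J(s, v) = -2*(v - 3*s)*s = -2*s*(v - 3*s))
P(f, V) = 58 - 4*V (P(f, V) = (4 + 2*3*(-V + 3*3)) + (V + V) = (4 + 2*3*(-V + 9)) + 2*V = (4 + 2*3*(9 - V)) + 2*V = (4 + (54 - 6*V)) + 2*V = (58 - 6*V) + 2*V = 58 - 4*V)
P(4, 13)*(129 + 97) = (58 - 4*13)*(129 + 97) = (58 - 52)*226 = 6*226 = 1356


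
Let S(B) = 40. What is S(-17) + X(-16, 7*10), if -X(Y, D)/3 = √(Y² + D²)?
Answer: 40 - 6*√1289 ≈ -175.42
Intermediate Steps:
X(Y, D) = -3*√(D² + Y²) (X(Y, D) = -3*√(Y² + D²) = -3*√(D² + Y²))
S(-17) + X(-16, 7*10) = 40 - 3*√((7*10)² + (-16)²) = 40 - 3*√(70² + 256) = 40 - 3*√(4900 + 256) = 40 - 6*√1289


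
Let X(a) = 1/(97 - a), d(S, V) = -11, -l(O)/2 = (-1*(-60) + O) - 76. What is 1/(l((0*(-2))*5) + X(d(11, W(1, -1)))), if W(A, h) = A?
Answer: 108/3457 ≈ 0.031241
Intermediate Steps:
l(O) = 32 - 2*O (l(O) = -2*((-1*(-60) + O) - 76) = -2*((60 + O) - 76) = -2*(-16 + O) = 32 - 2*O)
1/(l((0*(-2))*5) + X(d(11, W(1, -1)))) = 1/((32 - 2*0*(-2)*5) - 1/(-97 - 11)) = 1/((32 - 0*5) - 1/(-108)) = 1/((32 - 2*0) - 1*(-1/108)) = 1/((32 + 0) + 1/108) = 1/(32 + 1/108) = 1/(3457/108) = 108/3457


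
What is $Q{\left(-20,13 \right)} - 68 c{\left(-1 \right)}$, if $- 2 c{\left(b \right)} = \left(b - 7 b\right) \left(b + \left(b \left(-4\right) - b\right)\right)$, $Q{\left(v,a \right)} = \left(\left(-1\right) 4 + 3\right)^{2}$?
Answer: $817$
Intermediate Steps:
$Q{\left(v,a \right)} = 1$ ($Q{\left(v,a \right)} = \left(-4 + 3\right)^{2} = \left(-1\right)^{2} = 1$)
$c{\left(b \right)} = - 12 b^{2}$ ($c{\left(b \right)} = - \frac{\left(b - 7 b\right) \left(b + \left(b \left(-4\right) - b\right)\right)}{2} = - \frac{- 6 b \left(b - 5 b\right)}{2} = - \frac{- 6 b \left(- 4 b\right)}{2} = - \frac{24 b^{2}}{2} = - 12 b^{2}$)
$Q{\left(-20,13 \right)} - 68 c{\left(-1 \right)} = 1 - 68 \left(- 12 \left(-1\right)^{2}\right) = 1 - 68 \left(\left(-12\right) 1\right) = 1 - -816 = 1 + 816 = 817$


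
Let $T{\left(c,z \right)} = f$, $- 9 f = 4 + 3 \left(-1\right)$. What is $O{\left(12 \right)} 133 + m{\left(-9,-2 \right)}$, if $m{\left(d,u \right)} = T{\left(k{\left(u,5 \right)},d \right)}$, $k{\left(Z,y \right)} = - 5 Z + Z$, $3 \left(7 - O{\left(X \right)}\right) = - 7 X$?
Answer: $\frac{41894}{9} \approx 4654.9$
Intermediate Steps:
$O{\left(X \right)} = 7 + \frac{7 X}{3}$ ($O{\left(X \right)} = 7 - \frac{\left(-7\right) X}{3} = 7 + \frac{7 X}{3}$)
$k{\left(Z,y \right)} = - 4 Z$
$f = - \frac{1}{9}$ ($f = - \frac{4 + 3 \left(-1\right)}{9} = - \frac{4 - 3}{9} = \left(- \frac{1}{9}\right) 1 = - \frac{1}{9} \approx -0.11111$)
$T{\left(c,z \right)} = - \frac{1}{9}$
$m{\left(d,u \right)} = - \frac{1}{9}$
$O{\left(12 \right)} 133 + m{\left(-9,-2 \right)} = \left(7 + \frac{7}{3} \cdot 12\right) 133 - \frac{1}{9} = \left(7 + 28\right) 133 - \frac{1}{9} = 35 \cdot 133 - \frac{1}{9} = 4655 - \frac{1}{9} = \frac{41894}{9}$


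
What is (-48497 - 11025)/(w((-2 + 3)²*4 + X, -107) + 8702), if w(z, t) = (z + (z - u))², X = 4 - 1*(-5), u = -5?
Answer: -59522/9663 ≈ -6.1598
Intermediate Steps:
X = 9 (X = 4 + 5 = 9)
w(z, t) = (5 + 2*z)² (w(z, t) = (z + (z - 1*(-5)))² = (z + (z + 5))² = (z + (5 + z))² = (5 + 2*z)²)
(-48497 - 11025)/(w((-2 + 3)²*4 + X, -107) + 8702) = (-48497 - 11025)/((5 + 2*((-2 + 3)²*4 + 9))² + 8702) = -59522/((5 + 2*(1²*4 + 9))² + 8702) = -59522/((5 + 2*(1*4 + 9))² + 8702) = -59522/((5 + 2*(4 + 9))² + 8702) = -59522/((5 + 2*13)² + 8702) = -59522/((5 + 26)² + 8702) = -59522/(31² + 8702) = -59522/(961 + 8702) = -59522/9663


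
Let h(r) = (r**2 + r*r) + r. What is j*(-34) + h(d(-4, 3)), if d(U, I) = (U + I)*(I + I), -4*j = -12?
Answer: -36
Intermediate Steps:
j = 3 (j = -1/4*(-12) = 3)
d(U, I) = 2*I*(I + U) (d(U, I) = (I + U)*(2*I) = 2*I*(I + U))
h(r) = r + 2*r**2 (h(r) = (r**2 + r**2) + r = 2*r**2 + r = r + 2*r**2)
j*(-34) + h(d(-4, 3)) = 3*(-34) + (2*3*(3 - 4))*(1 + 2*(2*3*(3 - 4))) = -102 + (2*3*(-1))*(1 + 2*(2*3*(-1))) = -102 - 6*(1 + 2*(-6)) = -102 - 6*(1 - 12) = -102 - 6*(-11) = -102 + 66 = -36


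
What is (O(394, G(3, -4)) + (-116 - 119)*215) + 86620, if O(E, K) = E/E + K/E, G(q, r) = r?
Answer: 7110910/197 ≈ 36096.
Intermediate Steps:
O(E, K) = 1 + K/E
(O(394, G(3, -4)) + (-116 - 119)*215) + 86620 = ((394 - 4)/394 + (-116 - 119)*215) + 86620 = ((1/394)*390 - 235*215) + 86620 = (195/197 - 50525) + 86620 = -9953230/197 + 86620 = 7110910/197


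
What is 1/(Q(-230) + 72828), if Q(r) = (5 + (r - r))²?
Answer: 1/72853 ≈ 1.3726e-5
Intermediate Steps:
Q(r) = 25 (Q(r) = (5 + 0)² = 5² = 25)
1/(Q(-230) + 72828) = 1/(25 + 72828) = 1/72853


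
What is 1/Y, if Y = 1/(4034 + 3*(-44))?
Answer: 3902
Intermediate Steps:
Y = 1/3902 (Y = 1/(4034 - 132) = 1/3902 ≈ 0.00025628)
1/Y = 1/(1/3902) = 3902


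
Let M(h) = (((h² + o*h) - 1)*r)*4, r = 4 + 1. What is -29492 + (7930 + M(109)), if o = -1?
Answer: 213858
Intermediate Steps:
r = 5
M(h) = -20 - 20*h + 20*h² (M(h) = (((h² - h) - 1)*5)*4 = ((-1 + h² - h)*5)*4 = (-5 - 5*h + 5*h²)*4 = -20 - 20*h + 20*h²)
-29492 + (7930 + M(109)) = -29492 + (7930 + (-20 - 20*109 + 20*109²)) = -29492 + (7930 + (-20 - 2180 + 20*11881)) = -29492 + (7930 + (-20 - 2180 + 237620)) = -29492 + (7930 + 235420) = -29492 + 243350 = 213858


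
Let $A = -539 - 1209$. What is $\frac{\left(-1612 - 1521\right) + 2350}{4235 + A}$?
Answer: $- \frac{261}{829} \approx -0.31484$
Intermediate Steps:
$A = -1748$
$\frac{\left(-1612 - 1521\right) + 2350}{4235 + A} = \frac{\left(-1612 - 1521\right) + 2350}{4235 - 1748} = \frac{-3133 + 2350}{2487} = \left(-783\right) \frac{1}{2487} = - \frac{261}{829}$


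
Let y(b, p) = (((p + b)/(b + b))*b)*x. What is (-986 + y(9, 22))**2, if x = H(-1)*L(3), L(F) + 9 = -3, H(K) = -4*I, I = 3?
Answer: 1552516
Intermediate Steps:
H(K) = -12 (H(K) = -4*3 = -12)
L(F) = -12 (L(F) = -9 - 3 = -12)
x = 144 (x = -12*(-12) = 144)
y(b, p) = 72*b + 72*p (y(b, p) = (((p + b)/(b + b))*b)*144 = (((b + p)/((2*b)))*b)*144 = (((b + p)*(1/(2*b)))*b)*144 = (((b + p)/(2*b))*b)*144 = (b/2 + p/2)*144 = 72*b + 72*p)
(-986 + y(9, 22))**2 = (-986 + (72*9 + 72*22))**2 = (-986 + (648 + 1584))**2 = (-986 + 2232)**2 = 1246**2 = 1552516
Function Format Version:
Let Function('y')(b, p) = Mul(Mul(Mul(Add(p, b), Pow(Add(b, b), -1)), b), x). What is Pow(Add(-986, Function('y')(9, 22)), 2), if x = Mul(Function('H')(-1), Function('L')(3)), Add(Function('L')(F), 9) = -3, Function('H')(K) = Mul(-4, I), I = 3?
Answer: 1552516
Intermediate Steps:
Function('H')(K) = -12 (Function('H')(K) = Mul(-4, 3) = -12)
Function('L')(F) = -12 (Function('L')(F) = Add(-9, -3) = -12)
x = 144 (x = Mul(-12, -12) = 144)
Function('y')(b, p) = Add(Mul(72, b), Mul(72, p)) (Function('y')(b, p) = Mul(Mul(Mul(Add(p, b), Pow(Add(b, b), -1)), b), 144) = Mul(Mul(Mul(Add(b, p), Pow(Mul(2, b), -1)), b), 144) = Mul(Mul(Mul(Add(b, p), Mul(Rational(1, 2), Pow(b, -1))), b), 144) = Mul(Mul(Mul(Rational(1, 2), Pow(b, -1), Add(b, p)), b), 144) = Mul(Add(Mul(Rational(1, 2), b), Mul(Rational(1, 2), p)), 144) = Add(Mul(72, b), Mul(72, p)))
Pow(Add(-986, Function('y')(9, 22)), 2) = Pow(Add(-986, Add(Mul(72, 9), Mul(72, 22))), 2) = Pow(Add(-986, Add(648, 1584)), 2) = Pow(Add(-986, 2232), 2) = Pow(1246, 2) = 1552516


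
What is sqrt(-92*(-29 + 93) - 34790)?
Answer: 43*I*sqrt(22) ≈ 201.69*I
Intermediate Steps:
sqrt(-92*(-29 + 93) - 34790) = sqrt(-92*64 - 34790) = sqrt(-5888 - 34790) = sqrt(-40678) = 43*I*sqrt(22)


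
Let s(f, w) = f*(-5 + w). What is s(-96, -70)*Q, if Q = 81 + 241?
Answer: 2318400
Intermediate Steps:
Q = 322
s(-96, -70)*Q = -96*(-5 - 70)*322 = -96*(-75)*322 = 7200*322 = 2318400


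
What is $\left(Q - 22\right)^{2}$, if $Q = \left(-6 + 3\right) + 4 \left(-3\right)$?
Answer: $1369$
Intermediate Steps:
$Q = -15$ ($Q = -3 - 12 = -15$)
$\left(Q - 22\right)^{2} = \left(-15 - 22\right)^{2} = \left(-37\right)^{2} = 1369$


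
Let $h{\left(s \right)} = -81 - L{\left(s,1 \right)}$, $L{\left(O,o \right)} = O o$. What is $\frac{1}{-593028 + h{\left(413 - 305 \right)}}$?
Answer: $- \frac{1}{593217} \approx -1.6857 \cdot 10^{-6}$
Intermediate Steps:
$h{\left(s \right)} = -81 - s$ ($h{\left(s \right)} = -81 - s 1 = -81 - s$)
$\frac{1}{-593028 + h{\left(413 - 305 \right)}} = \frac{1}{-593028 - \left(494 - 305\right)} = \frac{1}{-593028 - 189} = \frac{1}{-593217} = - \frac{1}{593217}$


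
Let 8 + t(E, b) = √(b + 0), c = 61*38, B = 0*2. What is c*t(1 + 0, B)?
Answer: -18544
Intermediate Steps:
B = 0
c = 2318
t(E, b) = -8 + √b (t(E, b) = -8 + √(b + 0) = -8 + √b)
c*t(1 + 0, B) = 2318*(-8 + √0) = 2318*(-8 + 0) = 2318*(-8) = -18544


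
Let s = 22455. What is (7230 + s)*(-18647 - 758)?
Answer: -576037425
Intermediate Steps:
(7230 + s)*(-18647 - 758) = (7230 + 22455)*(-18647 - 758) = 29685*(-19405) = -576037425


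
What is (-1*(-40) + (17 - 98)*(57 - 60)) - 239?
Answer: 44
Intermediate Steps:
(-1*(-40) + (17 - 98)*(57 - 60)) - 239 = (40 - 81*(-3)) - 239 = (40 + 243) - 239 = 283 - 239 = 44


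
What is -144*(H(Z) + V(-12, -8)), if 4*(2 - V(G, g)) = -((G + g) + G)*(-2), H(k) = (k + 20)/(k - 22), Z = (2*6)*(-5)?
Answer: -109152/41 ≈ -2662.2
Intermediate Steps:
Z = -60 (Z = 12*(-5) = -60)
H(k) = (20 + k)/(-22 + k)
V(G, g) = 2 - G - g/2 (V(G, g) = 2 - (-((G + g) + G))*(-2)/4 = 2 - (-(g + 2*G))*(-2)/4 = 2 - (-g - 2*G)*(-2)/4 = 2 - (2*g + 4*G)/4 = 2 + (-G - g/2) = 2 - G - g/2)
-144*(H(Z) + V(-12, -8)) = -144*((20 - 60)/(-22 - 60) + (2 - 1*(-12) - ½*(-8))) = -144*(-40/(-82) + (2 + 12 + 4)) = -144*(-1/82*(-40) + 18) = -144*(20/41 + 18) = -144*758/41 = -109152/41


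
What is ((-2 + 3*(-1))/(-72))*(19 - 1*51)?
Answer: -20/9 ≈ -2.2222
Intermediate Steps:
((-2 + 3*(-1))/(-72))*(19 - 1*51) = ((-2 - 3)*(-1/72))*(19 - 51) = -5*(-1/72)*(-32) = (5/72)*(-32) = -20/9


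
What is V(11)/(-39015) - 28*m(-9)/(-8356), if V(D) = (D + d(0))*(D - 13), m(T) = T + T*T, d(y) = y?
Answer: 19709518/81502335 ≈ 0.24183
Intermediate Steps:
m(T) = T + T²
V(D) = D*(-13 + D) (V(D) = (D + 0)*(D - 13) = D*(-13 + D))
V(11)/(-39015) - 28*m(-9)/(-8356) = (11*(-13 + 11))/(-39015) - (-252)*(1 - 9)/(-8356) = (11*(-2))*(-1/39015) - (-252)*(-8)*(-1/8356) = -22*(-1/39015) - 28*72*(-1/8356) = 22/39015 - 2016*(-1/8356) = 22/39015 + 504/2089 = 19709518/81502335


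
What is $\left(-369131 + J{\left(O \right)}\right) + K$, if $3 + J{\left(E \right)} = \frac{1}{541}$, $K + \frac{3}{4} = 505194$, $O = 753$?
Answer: $\frac{294432221}{2164} \approx 1.3606 \cdot 10^{5}$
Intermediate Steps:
$K = \frac{2020773}{4}$ ($K = - \frac{3}{4} + 505194 = \frac{2020773}{4} \approx 5.0519 \cdot 10^{5}$)
$J{\left(E \right)} = - \frac{1622}{541}$ ($J{\left(E \right)} = -3 + \frac{1}{541} = - \frac{1622}{541}$)
$\left(-369131 + J{\left(O \right)}\right) + K = \left(-369131 - \frac{1622}{541}\right) + \frac{2020773}{4} = - \frac{199701493}{541} + \frac{2020773}{4} = \frac{294432221}{2164}$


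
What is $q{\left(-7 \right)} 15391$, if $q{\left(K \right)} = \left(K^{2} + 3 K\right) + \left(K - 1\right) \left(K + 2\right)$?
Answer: $1046588$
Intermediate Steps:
$q{\left(K \right)} = K^{2} + 3 K + \left(-1 + K\right) \left(2 + K\right)$ ($q{\left(K \right)} = \left(K^{2} + 3 K\right) + \left(-1 + K\right) \left(2 + K\right) = K^{2} + 3 K + \left(-1 + K\right) \left(2 + K\right)$)
$q{\left(-7 \right)} 15391 = \left(-2 + 2 \left(-7\right)^{2} + 4 \left(-7\right)\right) 15391 = \left(-2 + 2 \cdot 49 - 28\right) 15391 = \left(-2 + 98 - 28\right) 15391 = 68 \cdot 15391 = 1046588$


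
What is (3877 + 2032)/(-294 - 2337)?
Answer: -5909/2631 ≈ -2.2459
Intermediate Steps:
(3877 + 2032)/(-294 - 2337) = 5909/(-2631) = 5909*(-1/2631) = -5909/2631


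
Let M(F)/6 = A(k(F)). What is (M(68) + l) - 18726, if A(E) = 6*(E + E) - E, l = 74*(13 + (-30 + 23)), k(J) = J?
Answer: -13794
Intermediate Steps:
l = 444 (l = 74*(13 - 7) = 74*6 = 444)
A(E) = 11*E (A(E) = 6*(2*E) - E = 12*E - E = 11*E)
M(F) = 66*F (M(F) = 6*(11*F) = 66*F)
(M(68) + l) - 18726 = (66*68 + 444) - 18726 = (4488 + 444) - 18726 = 4932 - 18726 = -13794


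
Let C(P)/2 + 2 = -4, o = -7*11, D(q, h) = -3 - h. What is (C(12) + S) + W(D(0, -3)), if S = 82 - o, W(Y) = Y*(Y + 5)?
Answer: 147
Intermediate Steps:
o = -77
C(P) = -12 (C(P) = -4 + 2*(-4) = -4 - 8 = -12)
W(Y) = Y*(5 + Y)
S = 159 (S = 82 - 1*(-77) = 82 + 77 = 159)
(C(12) + S) + W(D(0, -3)) = (-12 + 159) + (-3 - 1*(-3))*(5 + (-3 - 1*(-3))) = 147 + (-3 + 3)*(5 + (-3 + 3)) = 147 + 0*(5 + 0) = 147 + 0*5 = 147 + 0 = 147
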